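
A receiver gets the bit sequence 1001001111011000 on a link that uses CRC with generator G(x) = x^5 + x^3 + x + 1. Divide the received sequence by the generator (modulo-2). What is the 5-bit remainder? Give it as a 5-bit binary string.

00000

Modulo-2 division of 1001001111011000 by 101011:
  pos 0: 100100 XOR 101011 = 001111
  pos 2: 111111 XOR 101011 = 010100
  pos 3: 101001 XOR 101011 = 000010
  pos 7: 101011 XOR 101011 = 000000
Remainder = 00000 (zero — the frame passes the CRC check).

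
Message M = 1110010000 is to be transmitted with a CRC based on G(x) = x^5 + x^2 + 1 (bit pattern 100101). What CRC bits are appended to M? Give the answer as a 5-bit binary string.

Append 5 zeros: 111001000000000. Divide by 100101 (XOR where the leading bit is 1):
  pos 0: 111001 XOR 100101 = 011100
  pos 1: 111000 XOR 100101 = 011101
  pos 2: 111010 XOR 100101 = 011111
  pos 3: 111110 XOR 100101 = 011011
  pos 4: 110110 XOR 100101 = 010011
  pos 5: 100110 XOR 100101 = 000011
  pos 9: 110000 XOR 100101 = 010101
Remainder (last 5 bits) = 10101. This is the CRC / FCS.

10101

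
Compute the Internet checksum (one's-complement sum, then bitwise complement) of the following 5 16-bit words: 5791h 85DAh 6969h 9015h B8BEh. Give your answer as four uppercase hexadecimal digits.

One's-complement addition (fold any carry out of bit 15 back into bit 0):
  0x5791 + 0x85DA = 0x0DD6B
  0xDD6B + 0x6969 = 0x146D4 → wrap carry → 0x46D5
  0x46D5 + 0x9015 = 0x0D6EA
  0xD6EA + 0xB8BE = 0x18FA8 → wrap carry → 0x8FA9
One's-complement sum = 0x8FA9.
Checksum = ~0x8FA9 & 0xFFFF = 0x7056.

7056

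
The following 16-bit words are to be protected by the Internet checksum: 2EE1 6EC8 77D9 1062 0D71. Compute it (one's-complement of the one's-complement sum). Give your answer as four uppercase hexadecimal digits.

CCA9

One's-complement addition (fold any carry out of bit 15 back into bit 0):
  0x2EE1 + 0x6EC8 = 0x09DA9
  0x9DA9 + 0x77D9 = 0x11582 → wrap carry → 0x1583
  0x1583 + 0x1062 = 0x025E5
  0x25E5 + 0x0D71 = 0x03356
One's-complement sum = 0x3356.
Checksum = ~0x3356 & 0xFFFF = 0xCCA9.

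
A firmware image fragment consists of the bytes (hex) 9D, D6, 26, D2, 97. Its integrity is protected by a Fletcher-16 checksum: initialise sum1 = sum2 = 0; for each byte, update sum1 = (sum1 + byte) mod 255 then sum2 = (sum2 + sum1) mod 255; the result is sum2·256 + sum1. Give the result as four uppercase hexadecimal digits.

1F05

Running sums (mod 255):
  after byte 0 (9D): sum1=157, sum2=157
  after byte 1 (D6): sum1=116, sum2=18
  after byte 2 (26): sum1=154, sum2=172
  after byte 3 (D2): sum1=109, sum2=26
  after byte 4 (97): sum1=5, sum2=31
Checksum = sum2·256 + sum1 = 31·256 + 5 = 7941 = 0x1F05.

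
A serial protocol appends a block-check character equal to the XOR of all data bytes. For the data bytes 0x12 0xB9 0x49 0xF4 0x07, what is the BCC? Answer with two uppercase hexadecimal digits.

XOR the bytes together:
  start with 0x12
  0x12 ⊕ 0xB9 = 0xAB
  0xAB ⊕ 0x49 = 0xE2
  0xE2 ⊕ 0xF4 = 0x16
  0x16 ⊕ 0x07 = 0x11

11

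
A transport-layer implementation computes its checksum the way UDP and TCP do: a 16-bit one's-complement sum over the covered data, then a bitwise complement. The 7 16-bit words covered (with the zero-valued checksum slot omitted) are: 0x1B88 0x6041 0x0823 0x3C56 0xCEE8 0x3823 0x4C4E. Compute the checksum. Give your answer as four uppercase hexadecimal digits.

EC62

One's-complement addition (fold any carry out of bit 15 back into bit 0):
  0x1B88 + 0x6041 = 0x07BC9
  0x7BC9 + 0x0823 = 0x083EC
  0x83EC + 0x3C56 = 0x0C042
  0xC042 + 0xCEE8 = 0x18F2A → wrap carry → 0x8F2B
  0x8F2B + 0x3823 = 0x0C74E
  0xC74E + 0x4C4E = 0x1139C → wrap carry → 0x139D
One's-complement sum = 0x139D.
Checksum = ~0x139D & 0xFFFF = 0xEC62.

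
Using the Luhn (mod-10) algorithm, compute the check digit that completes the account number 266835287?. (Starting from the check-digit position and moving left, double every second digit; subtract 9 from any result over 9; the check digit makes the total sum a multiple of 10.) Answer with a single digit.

1

Partial digits right→left: 7 8 2 5 3 8 6 6 2
Double every second digit counting from the check-digit position (so the 1st, 3rd, 5th, ... of the partial from the right).
  doubled (with −9 where >9): 5 4 6 3 4 → sum 22
  kept as-is: 8 5 8 6 → sum 27
Total = 22 + 27 = 49.
Check digit = (10 − (49 mod 10)) mod 10 = 1.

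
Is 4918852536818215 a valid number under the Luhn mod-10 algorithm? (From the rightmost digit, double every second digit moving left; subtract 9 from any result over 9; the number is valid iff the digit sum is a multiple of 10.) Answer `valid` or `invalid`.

invalid

From the right, keep odd positions and double even positions (subtract 9 from any doubled value over 9):
  doubled (positions 2,4,...): 2 7 7 6 4 7 2 8 → sum 43
  kept (positions 1,3,...): 5 2 1 6 5 5 8 9 → sum 41
Total = 84.
84 mod 10 = 4, so the number is invalid.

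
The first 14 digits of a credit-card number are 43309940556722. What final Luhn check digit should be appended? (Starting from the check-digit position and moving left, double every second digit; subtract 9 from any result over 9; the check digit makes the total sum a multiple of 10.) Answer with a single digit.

Partial digits right→left: 2 2 7 6 5 5 0 4 9 9 0 3 3 4
Double every second digit counting from the check-digit position (so the 1st, 3rd, 5th, ... of the partial from the right).
  doubled (with −9 where >9): 4 5 1 0 9 0 6 → sum 25
  kept as-is: 2 6 5 4 9 3 4 → sum 33
Total = 25 + 33 = 58.
Check digit = (10 − (58 mod 10)) mod 10 = 2.

2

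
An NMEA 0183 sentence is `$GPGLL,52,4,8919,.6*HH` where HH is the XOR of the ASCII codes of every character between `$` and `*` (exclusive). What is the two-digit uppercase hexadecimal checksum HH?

XOR the ASCII codes of the payload characters:
  'G' = 0x47 → acc = 0x47
  'P' = 0x50 → acc = 0x17
  'G' = 0x47 → acc = 0x50
  'L' = 0x4C → acc = 0x1C
  'L' = 0x4C → acc = 0x50
  ',' = 0x2C → acc = 0x7C
  '5' = 0x35 → acc = 0x49
  '2' = 0x32 → acc = 0x7B
  ',' = 0x2C → acc = 0x57
  '4' = 0x34 → acc = 0x63
  ',' = 0x2C → acc = 0x4F
  '8' = 0x38 → acc = 0x77
  '9' = 0x39 → acc = 0x4E
  '1' = 0x31 → acc = 0x7F
  '9' = 0x39 → acc = 0x46
  ',' = 0x2C → acc = 0x6A
  '.' = 0x2E → acc = 0x44
  '6' = 0x36 → acc = 0x72
Checksum = 0x72.

72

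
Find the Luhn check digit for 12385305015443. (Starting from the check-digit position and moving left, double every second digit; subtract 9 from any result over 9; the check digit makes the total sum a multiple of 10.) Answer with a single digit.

8

Partial digits right→left: 3 4 4 5 1 0 5 0 3 5 8 3 2 1
Double every second digit counting from the check-digit position (so the 1st, 3rd, 5th, ... of the partial from the right).
  doubled (with −9 where >9): 6 8 2 1 6 7 4 → sum 34
  kept as-is: 4 5 0 0 5 3 1 → sum 18
Total = 34 + 18 = 52.
Check digit = (10 − (52 mod 10)) mod 10 = 8.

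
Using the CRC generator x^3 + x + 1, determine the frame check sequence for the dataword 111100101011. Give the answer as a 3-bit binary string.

111

Append 3 zeros: 111100101011000. Divide by 1011 (XOR where the leading bit is 1):
  pos 0: 1111 XOR 1011 = 0100
  pos 1: 1000 XOR 1011 = 0011
  pos 3: 1101 XOR 1011 = 0110
  pos 4: 1100 XOR 1011 = 0111
  pos 5: 1111 XOR 1011 = 0100
  pos 6: 1000 XOR 1011 = 0011
  pos 8: 1111 XOR 1011 = 0100
  pos 9: 1000 XOR 1011 = 0011
  pos 11: 1100 XOR 1011 = 0111
Remainder (last 3 bits) = 111. This is the CRC / FCS.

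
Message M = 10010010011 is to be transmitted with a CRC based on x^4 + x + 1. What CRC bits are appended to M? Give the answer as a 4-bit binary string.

0111

Append 4 zeros: 100100100110000. Divide by 10011 (XOR where the leading bit is 1):
  pos 0: 10010 XOR 10011 = 00001
  pos 4: 10100 XOR 10011 = 00111
  pos 6: 11111 XOR 10011 = 01100
  pos 7: 11000 XOR 10011 = 01011
  pos 8: 10110 XOR 10011 = 00101
  pos 10: 10100 XOR 10011 = 00111
Remainder (last 4 bits) = 0111. This is the CRC / FCS.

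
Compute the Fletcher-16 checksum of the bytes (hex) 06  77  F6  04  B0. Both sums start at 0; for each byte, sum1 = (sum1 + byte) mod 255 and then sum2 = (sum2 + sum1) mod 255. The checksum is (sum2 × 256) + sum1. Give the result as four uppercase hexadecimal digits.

9929

Running sums (mod 255):
  after byte 0 (06): sum1=6, sum2=6
  after byte 1 (77): sum1=125, sum2=131
  after byte 2 (F6): sum1=116, sum2=247
  after byte 3 (04): sum1=120, sum2=112
  after byte 4 (B0): sum1=41, sum2=153
Checksum = sum2·256 + sum1 = 153·256 + 41 = 39209 = 0x9929.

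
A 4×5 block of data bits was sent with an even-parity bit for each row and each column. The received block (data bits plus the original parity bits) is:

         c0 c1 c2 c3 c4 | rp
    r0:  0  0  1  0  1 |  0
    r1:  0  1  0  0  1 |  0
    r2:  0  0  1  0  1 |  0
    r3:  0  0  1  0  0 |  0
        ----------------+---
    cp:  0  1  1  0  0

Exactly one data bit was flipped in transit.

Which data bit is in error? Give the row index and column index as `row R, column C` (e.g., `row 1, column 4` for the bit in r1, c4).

Recompute each row's even parity and compare to rp:
  r0: data parity 0, sent rp 0 → ok
  r1: data parity 0, sent rp 0 → ok
  r2: data parity 0, sent rp 0 → ok
  r3: data parity 1, sent rp 0 → mismatch
Recompute each column's even parity and compare to cp:
  c0: data parity 0, sent cp 0 → ok
  c1: data parity 1, sent cp 1 → ok
  c2: data parity 1, sent cp 1 → ok
  c3: data parity 0, sent cp 0 → ok
  c4: data parity 1, sent cp 0 → mismatch
Exactly one row (r3) and one column (c4) fail → the flipped bit is at their intersection.

row 3, column 4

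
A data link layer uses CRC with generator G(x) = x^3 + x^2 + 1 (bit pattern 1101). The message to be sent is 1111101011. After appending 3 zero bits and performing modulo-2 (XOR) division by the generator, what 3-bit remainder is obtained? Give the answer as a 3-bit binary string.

011

Append 3 zeros: 1111101011000. Divide by 1101 (XOR where the leading bit is 1):
  pos 0: 1111 XOR 1101 = 0010
  pos 2: 1010 XOR 1101 = 0111
  pos 3: 1111 XOR 1101 = 0010
  pos 5: 1001 XOR 1101 = 0100
  pos 6: 1001 XOR 1101 = 0100
  pos 7: 1000 XOR 1101 = 0101
  pos 8: 1010 XOR 1101 = 0111
  pos 9: 1110 XOR 1101 = 0011
Remainder (last 3 bits) = 011. This is the CRC / FCS.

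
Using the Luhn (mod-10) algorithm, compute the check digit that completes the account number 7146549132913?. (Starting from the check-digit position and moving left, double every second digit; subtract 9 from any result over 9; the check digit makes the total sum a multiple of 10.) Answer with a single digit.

Partial digits right→left: 3 1 9 2 3 1 9 4 5 6 4 1 7
Double every second digit counting from the check-digit position (so the 1st, 3rd, 5th, ... of the partial from the right).
  doubled (with −9 where >9): 6 9 6 9 1 8 5 → sum 44
  kept as-is: 1 2 1 4 6 1 → sum 15
Total = 44 + 15 = 59.
Check digit = (10 − (59 mod 10)) mod 10 = 1.

1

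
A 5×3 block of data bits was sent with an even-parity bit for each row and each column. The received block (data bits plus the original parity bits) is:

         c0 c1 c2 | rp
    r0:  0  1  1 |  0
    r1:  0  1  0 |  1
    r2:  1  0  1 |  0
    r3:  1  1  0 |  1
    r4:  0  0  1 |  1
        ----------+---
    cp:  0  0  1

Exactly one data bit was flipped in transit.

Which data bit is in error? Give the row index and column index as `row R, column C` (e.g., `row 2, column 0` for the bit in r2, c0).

Recompute each row's even parity and compare to rp:
  r0: data parity 0, sent rp 0 → ok
  r1: data parity 1, sent rp 1 → ok
  r2: data parity 0, sent rp 0 → ok
  r3: data parity 0, sent rp 1 → mismatch
  r4: data parity 1, sent rp 1 → ok
Recompute each column's even parity and compare to cp:
  c0: data parity 0, sent cp 0 → ok
  c1: data parity 1, sent cp 0 → mismatch
  c2: data parity 1, sent cp 1 → ok
Exactly one row (r3) and one column (c1) fail → the flipped bit is at their intersection.

row 3, column 1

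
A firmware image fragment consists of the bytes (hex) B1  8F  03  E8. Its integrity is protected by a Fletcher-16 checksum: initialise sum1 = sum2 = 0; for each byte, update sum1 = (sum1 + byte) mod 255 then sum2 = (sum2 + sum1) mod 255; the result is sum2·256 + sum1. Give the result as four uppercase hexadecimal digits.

642D

Running sums (mod 255):
  after byte 0 (B1): sum1=177, sum2=177
  after byte 1 (8F): sum1=65, sum2=242
  after byte 2 (03): sum1=68, sum2=55
  after byte 3 (E8): sum1=45, sum2=100
Checksum = sum2·256 + sum1 = 100·256 + 45 = 25645 = 0x642D.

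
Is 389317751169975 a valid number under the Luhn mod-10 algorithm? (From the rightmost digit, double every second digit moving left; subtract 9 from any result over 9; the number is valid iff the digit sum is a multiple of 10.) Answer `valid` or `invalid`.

invalid

From the right, keep odd positions and double even positions (subtract 9 from any doubled value over 9):
  doubled (positions 2,4,...): 5 9 2 1 5 6 7 → sum 35
  kept (positions 1,3,...): 5 9 6 1 7 1 9 3 → sum 41
Total = 76.
76 mod 10 = 6, so the number is invalid.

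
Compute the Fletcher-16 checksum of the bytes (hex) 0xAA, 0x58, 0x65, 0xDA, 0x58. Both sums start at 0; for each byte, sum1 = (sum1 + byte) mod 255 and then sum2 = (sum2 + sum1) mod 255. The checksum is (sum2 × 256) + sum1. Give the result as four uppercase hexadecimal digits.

F49B

Running sums (mod 255):
  after byte 0 (0xAA): sum1=170, sum2=170
  after byte 1 (0x58): sum1=3, sum2=173
  after byte 2 (0x65): sum1=104, sum2=22
  after byte 3 (0xDA): sum1=67, sum2=89
  after byte 4 (0x58): sum1=155, sum2=244
Checksum = sum2·256 + sum1 = 244·256 + 155 = 62619 = 0xF49B.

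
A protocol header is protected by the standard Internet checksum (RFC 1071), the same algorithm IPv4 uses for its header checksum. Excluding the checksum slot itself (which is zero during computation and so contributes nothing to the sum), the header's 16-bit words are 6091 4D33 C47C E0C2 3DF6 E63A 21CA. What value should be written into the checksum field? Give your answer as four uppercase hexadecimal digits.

One's-complement addition (fold any carry out of bit 15 back into bit 0):
  0x6091 + 0x4D33 = 0x0ADC4
  0xADC4 + 0xC47C = 0x17240 → wrap carry → 0x7241
  0x7241 + 0xE0C2 = 0x15303 → wrap carry → 0x5304
  0x5304 + 0x3DF6 = 0x090FA
  0x90FA + 0xE63A = 0x17734 → wrap carry → 0x7735
  0x7735 + 0x21CA = 0x098FF
One's-complement sum = 0x98FF.
Checksum = ~0x98FF & 0xFFFF = 0x6700.

6700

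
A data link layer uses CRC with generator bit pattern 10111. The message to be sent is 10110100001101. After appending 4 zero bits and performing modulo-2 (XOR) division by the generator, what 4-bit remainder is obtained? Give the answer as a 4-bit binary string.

1000

Append 4 zeros: 101101000011010000. Divide by 10111 (XOR where the leading bit is 1):
  pos 0: 10110 XOR 10111 = 00001
  pos 4: 11000 XOR 10111 = 01111
  pos 5: 11110 XOR 10111 = 01001
  pos 6: 10011 XOR 10111 = 00100
  pos 8: 10010 XOR 10111 = 00101
  pos 10: 10110 XOR 10111 = 00001
Remainder (last 4 bits) = 1000. This is the CRC / FCS.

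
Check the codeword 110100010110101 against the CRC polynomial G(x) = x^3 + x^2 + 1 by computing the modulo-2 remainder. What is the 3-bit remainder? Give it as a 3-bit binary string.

Modulo-2 division of 110100010110101 by 1101:
  pos 0: 1101 XOR 1101 = 0000
  pos 7: 1011 XOR 1101 = 0110
  pos 8: 1100 XOR 1101 = 0001
  pos 11: 1101 XOR 1101 = 0000
Remainder = 000 (zero — the frame passes the CRC check).

000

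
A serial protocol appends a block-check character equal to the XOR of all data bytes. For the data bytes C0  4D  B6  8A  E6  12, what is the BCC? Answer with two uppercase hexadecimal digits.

XOR the bytes together:
  start with 0xC0
  0xC0 ⊕ 0x4D = 0x8D
  0x8D ⊕ 0xB6 = 0x3B
  0x3B ⊕ 0x8A = 0xB1
  0xB1 ⊕ 0xE6 = 0x57
  0x57 ⊕ 0x12 = 0x45

45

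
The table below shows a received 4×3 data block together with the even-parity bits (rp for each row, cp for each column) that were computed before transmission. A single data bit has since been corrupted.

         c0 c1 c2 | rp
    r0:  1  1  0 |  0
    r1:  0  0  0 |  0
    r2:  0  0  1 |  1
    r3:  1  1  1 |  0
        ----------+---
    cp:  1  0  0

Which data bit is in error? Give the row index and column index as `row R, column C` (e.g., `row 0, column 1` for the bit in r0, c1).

Recompute each row's even parity and compare to rp:
  r0: data parity 0, sent rp 0 → ok
  r1: data parity 0, sent rp 0 → ok
  r2: data parity 1, sent rp 1 → ok
  r3: data parity 1, sent rp 0 → mismatch
Recompute each column's even parity and compare to cp:
  c0: data parity 0, sent cp 1 → mismatch
  c1: data parity 0, sent cp 0 → ok
  c2: data parity 0, sent cp 0 → ok
Exactly one row (r3) and one column (c0) fail → the flipped bit is at their intersection.

row 3, column 0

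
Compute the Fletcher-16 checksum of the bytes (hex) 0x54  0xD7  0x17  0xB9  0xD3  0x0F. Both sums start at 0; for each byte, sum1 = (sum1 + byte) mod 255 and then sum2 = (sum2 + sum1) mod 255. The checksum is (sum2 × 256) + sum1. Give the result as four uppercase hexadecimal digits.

71DF

Running sums (mod 255):
  after byte 0 (0x54): sum1=84, sum2=84
  after byte 1 (0xD7): sum1=44, sum2=128
  after byte 2 (0x17): sum1=67, sum2=195
  after byte 3 (0xB9): sum1=252, sum2=192
  after byte 4 (0xD3): sum1=208, sum2=145
  after byte 5 (0x0F): sum1=223, sum2=113
Checksum = sum2·256 + sum1 = 113·256 + 223 = 29151 = 0x71DF.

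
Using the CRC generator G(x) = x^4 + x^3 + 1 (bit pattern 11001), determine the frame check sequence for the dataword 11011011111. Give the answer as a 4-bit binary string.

Append 4 zeros: 110110111110000. Divide by 11001 (XOR where the leading bit is 1):
  pos 0: 11011 XOR 11001 = 00010
  pos 3: 10011 XOR 11001 = 01010
  pos 4: 10101 XOR 11001 = 01100
  pos 5: 11001 XOR 11001 = 00000
  pos 10: 10000 XOR 11001 = 01001
Remainder (last 4 bits) = 1001. This is the CRC / FCS.

1001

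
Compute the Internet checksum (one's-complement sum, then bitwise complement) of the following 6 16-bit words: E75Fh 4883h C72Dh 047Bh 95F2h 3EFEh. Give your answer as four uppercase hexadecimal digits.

2F83

One's-complement addition (fold any carry out of bit 15 back into bit 0):
  0xE75F + 0x4883 = 0x12FE2 → wrap carry → 0x2FE3
  0x2FE3 + 0xC72D = 0x0F710
  0xF710 + 0x047B = 0x0FB8B
  0xFB8B + 0x95F2 = 0x1917D → wrap carry → 0x917E
  0x917E + 0x3EFE = 0x0D07C
One's-complement sum = 0xD07C.
Checksum = ~0xD07C & 0xFFFF = 0x2F83.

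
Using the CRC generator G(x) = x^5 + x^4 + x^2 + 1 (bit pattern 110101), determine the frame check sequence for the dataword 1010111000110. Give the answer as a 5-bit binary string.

01110

Append 5 zeros: 101011100011000000. Divide by 110101 (XOR where the leading bit is 1):
  pos 0: 101011 XOR 110101 = 011110
  pos 1: 111101 XOR 110101 = 001000
  pos 3: 100000 XOR 110101 = 010101
  pos 4: 101010 XOR 110101 = 011111
  pos 5: 111111 XOR 110101 = 001010
  pos 7: 101010 XOR 110101 = 011111
  pos 8: 111110 XOR 110101 = 001011
  pos 10: 101100 XOR 110101 = 011001
  pos 11: 110010 XOR 110101 = 000111
Remainder (last 5 bits) = 01110. This is the CRC / FCS.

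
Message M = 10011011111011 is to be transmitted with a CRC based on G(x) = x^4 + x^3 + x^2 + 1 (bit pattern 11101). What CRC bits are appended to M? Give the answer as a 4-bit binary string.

1111

Append 4 zeros: 100110111110110000. Divide by 11101 (XOR where the leading bit is 1):
  pos 0: 10011 XOR 11101 = 01110
  pos 1: 11100 XOR 11101 = 00001
  pos 5: 11111 XOR 11101 = 00010
  pos 8: 10101 XOR 11101 = 01000
  pos 9: 10001 XOR 11101 = 01100
  pos 10: 11000 XOR 11101 = 00101
  pos 12: 10100 XOR 11101 = 01001
  pos 13: 10010 XOR 11101 = 01111
Remainder (last 4 bits) = 1111. This is the CRC / FCS.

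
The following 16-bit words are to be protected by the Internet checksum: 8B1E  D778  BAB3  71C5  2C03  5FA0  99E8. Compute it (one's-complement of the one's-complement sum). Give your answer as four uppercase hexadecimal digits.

4B63

One's-complement addition (fold any carry out of bit 15 back into bit 0):
  0x8B1E + 0xD778 = 0x16296 → wrap carry → 0x6297
  0x6297 + 0xBAB3 = 0x11D4A → wrap carry → 0x1D4B
  0x1D4B + 0x71C5 = 0x08F10
  0x8F10 + 0x2C03 = 0x0BB13
  0xBB13 + 0x5FA0 = 0x11AB3 → wrap carry → 0x1AB4
  0x1AB4 + 0x99E8 = 0x0B49C
One's-complement sum = 0xB49C.
Checksum = ~0xB49C & 0xFFFF = 0x4B63.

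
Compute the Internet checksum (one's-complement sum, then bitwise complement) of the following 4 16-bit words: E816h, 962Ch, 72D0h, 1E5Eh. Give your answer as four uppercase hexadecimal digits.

F08D

One's-complement addition (fold any carry out of bit 15 back into bit 0):
  0xE816 + 0x962C = 0x17E42 → wrap carry → 0x7E43
  0x7E43 + 0x72D0 = 0x0F113
  0xF113 + 0x1E5E = 0x10F71 → wrap carry → 0x0F72
One's-complement sum = 0x0F72.
Checksum = ~0x0F72 & 0xFFFF = 0xF08D.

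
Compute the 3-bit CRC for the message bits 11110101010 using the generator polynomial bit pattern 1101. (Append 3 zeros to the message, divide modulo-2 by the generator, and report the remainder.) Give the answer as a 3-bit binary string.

Append 3 zeros: 11110101010000. Divide by 1101 (XOR where the leading bit is 1):
  pos 0: 1111 XOR 1101 = 0010
  pos 2: 1001 XOR 1101 = 0100
  pos 3: 1000 XOR 1101 = 0101
  pos 4: 1011 XOR 1101 = 0110
  pos 5: 1100 XOR 1101 = 0001
  pos 8: 1100 XOR 1101 = 0001
Remainder (last 3 bits) = 100. This is the CRC / FCS.

100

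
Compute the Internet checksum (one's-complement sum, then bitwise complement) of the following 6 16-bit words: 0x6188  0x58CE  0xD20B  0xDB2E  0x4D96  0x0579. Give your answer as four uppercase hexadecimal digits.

455F

One's-complement addition (fold any carry out of bit 15 back into bit 0):
  0x6188 + 0x58CE = 0x0BA56
  0xBA56 + 0xD20B = 0x18C61 → wrap carry → 0x8C62
  0x8C62 + 0xDB2E = 0x16790 → wrap carry → 0x6791
  0x6791 + 0x4D96 = 0x0B527
  0xB527 + 0x0579 = 0x0BAA0
One's-complement sum = 0xBAA0.
Checksum = ~0xBAA0 & 0xFFFF = 0x455F.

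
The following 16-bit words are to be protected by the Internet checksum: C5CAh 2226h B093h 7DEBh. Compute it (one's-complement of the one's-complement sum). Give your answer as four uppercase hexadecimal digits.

One's-complement addition (fold any carry out of bit 15 back into bit 0):
  0xC5CA + 0x2226 = 0x0E7F0
  0xE7F0 + 0xB093 = 0x19883 → wrap carry → 0x9884
  0x9884 + 0x7DEB = 0x1166F → wrap carry → 0x1670
One's-complement sum = 0x1670.
Checksum = ~0x1670 & 0xFFFF = 0xE98F.

E98F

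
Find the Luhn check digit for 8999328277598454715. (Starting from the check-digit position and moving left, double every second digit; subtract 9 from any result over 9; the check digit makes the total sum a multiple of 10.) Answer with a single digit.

4

Partial digits right→left: 5 1 7 4 5 4 8 9 5 7 7 2 8 2 3 9 9 9 8
Double every second digit counting from the check-digit position (so the 1st, 3rd, 5th, ... of the partial from the right).
  doubled (with −9 where >9): 1 5 1 7 1 5 7 6 9 7 → sum 49
  kept as-is: 1 4 4 9 7 2 2 9 9 → sum 47
Total = 49 + 47 = 96.
Check digit = (10 − (96 mod 10)) mod 10 = 4.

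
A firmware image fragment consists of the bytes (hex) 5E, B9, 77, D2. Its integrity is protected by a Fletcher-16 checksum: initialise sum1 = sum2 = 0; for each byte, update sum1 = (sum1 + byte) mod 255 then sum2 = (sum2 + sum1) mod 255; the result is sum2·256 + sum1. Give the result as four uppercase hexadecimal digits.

Running sums (mod 255):
  after byte 0 (5E): sum1=94, sum2=94
  after byte 1 (B9): sum1=24, sum2=118
  after byte 2 (77): sum1=143, sum2=6
  after byte 3 (D2): sum1=98, sum2=104
Checksum = sum2·256 + sum1 = 104·256 + 98 = 26722 = 0x6862.

6862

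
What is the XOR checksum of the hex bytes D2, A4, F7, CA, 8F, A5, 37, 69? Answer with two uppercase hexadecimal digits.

XOR the bytes together:
  start with 0xD2
  0xD2 ⊕ 0xA4 = 0x76
  0x76 ⊕ 0xF7 = 0x81
  0x81 ⊕ 0xCA = 0x4B
  0x4B ⊕ 0x8F = 0xC4
  0xC4 ⊕ 0xA5 = 0x61
  0x61 ⊕ 0x37 = 0x56
  0x56 ⊕ 0x69 = 0x3F

3F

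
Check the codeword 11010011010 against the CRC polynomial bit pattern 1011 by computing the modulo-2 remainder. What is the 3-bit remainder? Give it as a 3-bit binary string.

Modulo-2 division of 11010011010 by 1011:
  pos 0: 1101 XOR 1011 = 0110
  pos 1: 1100 XOR 1011 = 0111
  pos 2: 1110 XOR 1011 = 0101
  pos 3: 1011 XOR 1011 = 0000
  pos 7: 1010 XOR 1011 = 0001
Remainder = 001 (nonzero — an error is detected).

001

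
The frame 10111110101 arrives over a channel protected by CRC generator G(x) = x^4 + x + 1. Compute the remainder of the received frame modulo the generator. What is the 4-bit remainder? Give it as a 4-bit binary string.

Modulo-2 division of 10111110101 by 10011:
  pos 0: 10111 XOR 10011 = 00100
  pos 2: 10011 XOR 10011 = 00000
Remainder = 0101 (nonzero — an error is detected).

0101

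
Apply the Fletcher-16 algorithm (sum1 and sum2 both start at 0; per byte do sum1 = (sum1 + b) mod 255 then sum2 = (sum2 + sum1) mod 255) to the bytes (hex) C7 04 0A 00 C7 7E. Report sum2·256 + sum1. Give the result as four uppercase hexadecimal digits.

Running sums (mod 255):
  after byte 0 (C7): sum1=199, sum2=199
  after byte 1 (04): sum1=203, sum2=147
  after byte 2 (0A): sum1=213, sum2=105
  after byte 3 (00): sum1=213, sum2=63
  after byte 4 (C7): sum1=157, sum2=220
  after byte 5 (7E): sum1=28, sum2=248
Checksum = sum2·256 + sum1 = 248·256 + 28 = 63516 = 0xF81C.

F81C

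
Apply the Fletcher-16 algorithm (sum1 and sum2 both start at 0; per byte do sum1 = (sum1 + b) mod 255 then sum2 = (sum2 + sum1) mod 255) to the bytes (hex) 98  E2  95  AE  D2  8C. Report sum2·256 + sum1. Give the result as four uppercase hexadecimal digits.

961F

Running sums (mod 255):
  after byte 0 (98): sum1=152, sum2=152
  after byte 1 (E2): sum1=123, sum2=20
  after byte 2 (95): sum1=17, sum2=37
  after byte 3 (AE): sum1=191, sum2=228
  after byte 4 (D2): sum1=146, sum2=119
  after byte 5 (8C): sum1=31, sum2=150
Checksum = sum2·256 + sum1 = 150·256 + 31 = 38431 = 0x961F.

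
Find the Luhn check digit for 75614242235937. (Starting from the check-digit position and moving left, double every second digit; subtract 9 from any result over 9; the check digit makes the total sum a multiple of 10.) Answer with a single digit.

Partial digits right→left: 7 3 9 5 3 2 2 4 2 4 1 6 5 7
Double every second digit counting from the check-digit position (so the 1st, 3rd, 5th, ... of the partial from the right).
  doubled (with −9 where >9): 5 9 6 4 4 2 1 → sum 31
  kept as-is: 3 5 2 4 4 6 7 → sum 31
Total = 31 + 31 = 62.
Check digit = (10 − (62 mod 10)) mod 10 = 8.

8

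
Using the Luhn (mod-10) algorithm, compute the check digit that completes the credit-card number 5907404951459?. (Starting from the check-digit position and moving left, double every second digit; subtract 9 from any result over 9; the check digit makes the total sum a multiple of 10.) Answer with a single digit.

4

Partial digits right→left: 9 5 4 1 5 9 4 0 4 7 0 9 5
Double every second digit counting from the check-digit position (so the 1st, 3rd, 5th, ... of the partial from the right).
  doubled (with −9 where >9): 9 8 1 8 8 0 1 → sum 35
  kept as-is: 5 1 9 0 7 9 → sum 31
Total = 35 + 31 = 66.
Check digit = (10 − (66 mod 10)) mod 10 = 4.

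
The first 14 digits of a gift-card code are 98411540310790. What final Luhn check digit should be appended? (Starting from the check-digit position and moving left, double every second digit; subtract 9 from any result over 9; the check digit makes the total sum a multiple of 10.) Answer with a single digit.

3

Partial digits right→left: 0 9 7 0 1 3 0 4 5 1 1 4 8 9
Double every second digit counting from the check-digit position (so the 1st, 3rd, 5th, ... of the partial from the right).
  doubled (with −9 where >9): 0 5 2 0 1 2 7 → sum 17
  kept as-is: 9 0 3 4 1 4 9 → sum 30
Total = 17 + 30 = 47.
Check digit = (10 − (47 mod 10)) mod 10 = 3.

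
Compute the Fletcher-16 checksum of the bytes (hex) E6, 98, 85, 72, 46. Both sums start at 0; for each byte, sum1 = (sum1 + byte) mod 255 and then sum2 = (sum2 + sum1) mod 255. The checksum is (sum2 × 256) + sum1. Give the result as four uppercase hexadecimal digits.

Running sums (mod 255):
  after byte 0 (E6): sum1=230, sum2=230
  after byte 1 (98): sum1=127, sum2=102
  after byte 2 (85): sum1=5, sum2=107
  after byte 3 (72): sum1=119, sum2=226
  after byte 4 (46): sum1=189, sum2=160
Checksum = sum2·256 + sum1 = 160·256 + 189 = 41149 = 0xA0BD.

A0BD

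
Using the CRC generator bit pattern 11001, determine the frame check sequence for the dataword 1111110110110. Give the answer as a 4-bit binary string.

1000

Append 4 zeros: 11111101101100000. Divide by 11001 (XOR where the leading bit is 1):
  pos 0: 11111 XOR 11001 = 00110
  pos 2: 11010 XOR 11001 = 00011
  pos 5: 11110 XOR 11001 = 00111
  pos 7: 11111 XOR 11001 = 00110
  pos 9: 11000 XOR 11001 = 00001
Remainder (last 4 bits) = 1000. This is the CRC / FCS.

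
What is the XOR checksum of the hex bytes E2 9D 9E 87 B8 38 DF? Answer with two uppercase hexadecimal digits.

39

XOR the bytes together:
  start with 0xE2
  0xE2 ⊕ 0x9D = 0x7F
  0x7F ⊕ 0x9E = 0xE1
  0xE1 ⊕ 0x87 = 0x66
  0x66 ⊕ 0xB8 = 0xDE
  0xDE ⊕ 0x38 = 0xE6
  0xE6 ⊕ 0xDF = 0x39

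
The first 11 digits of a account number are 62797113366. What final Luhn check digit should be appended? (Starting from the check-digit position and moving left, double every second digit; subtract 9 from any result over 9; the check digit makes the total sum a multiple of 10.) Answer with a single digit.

Partial digits right→left: 6 6 3 3 1 1 7 9 7 2 6
Double every second digit counting from the check-digit position (so the 1st, 3rd, 5th, ... of the partial from the right).
  doubled (with −9 where >9): 3 6 2 5 5 3 → sum 24
  kept as-is: 6 3 1 9 2 → sum 21
Total = 24 + 21 = 45.
Check digit = (10 − (45 mod 10)) mod 10 = 5.

5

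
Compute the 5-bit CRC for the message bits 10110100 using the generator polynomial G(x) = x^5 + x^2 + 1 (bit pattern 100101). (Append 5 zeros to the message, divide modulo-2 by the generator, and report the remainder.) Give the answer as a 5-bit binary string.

10001

Append 5 zeros: 1011010000000. Divide by 100101 (XOR where the leading bit is 1):
  pos 0: 101101 XOR 100101 = 001000
  pos 2: 100000 XOR 100101 = 000101
  pos 5: 101000 XOR 100101 = 001101
  pos 7: 110100 XOR 100101 = 010001
Remainder (last 5 bits) = 10001. This is the CRC / FCS.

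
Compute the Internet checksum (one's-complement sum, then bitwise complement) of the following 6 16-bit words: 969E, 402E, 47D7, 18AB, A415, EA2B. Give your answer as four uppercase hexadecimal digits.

One's-complement addition (fold any carry out of bit 15 back into bit 0):
  0x969E + 0x402E = 0x0D6CC
  0xD6CC + 0x47D7 = 0x11EA3 → wrap carry → 0x1EA4
  0x1EA4 + 0x18AB = 0x0374F
  0x374F + 0xA415 = 0x0DB64
  0xDB64 + 0xEA2B = 0x1C58F → wrap carry → 0xC590
One's-complement sum = 0xC590.
Checksum = ~0xC590 & 0xFFFF = 0x3A6F.

3A6F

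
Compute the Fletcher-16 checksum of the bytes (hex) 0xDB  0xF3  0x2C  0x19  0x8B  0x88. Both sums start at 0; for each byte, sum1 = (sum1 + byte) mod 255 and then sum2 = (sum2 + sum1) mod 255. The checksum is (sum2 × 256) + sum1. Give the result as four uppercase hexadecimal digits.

Running sums (mod 255):
  after byte 0 (0xDB): sum1=219, sum2=219
  after byte 1 (0xF3): sum1=207, sum2=171
  after byte 2 (0x2C): sum1=251, sum2=167
  after byte 3 (0x19): sum1=21, sum2=188
  after byte 4 (0x8B): sum1=160, sum2=93
  after byte 5 (0x88): sum1=41, sum2=134
Checksum = sum2·256 + sum1 = 134·256 + 41 = 34345 = 0x8629.

8629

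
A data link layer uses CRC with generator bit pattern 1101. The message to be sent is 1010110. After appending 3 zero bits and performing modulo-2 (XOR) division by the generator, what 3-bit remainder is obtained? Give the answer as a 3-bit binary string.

Append 3 zeros: 1010110000. Divide by 1101 (XOR where the leading bit is 1):
  pos 0: 1010 XOR 1101 = 0111
  pos 1: 1111 XOR 1101 = 0010
  pos 3: 1010 XOR 1101 = 0111
  pos 4: 1110 XOR 1101 = 0011
  pos 6: 1100 XOR 1101 = 0001
Remainder (last 3 bits) = 001. This is the CRC / FCS.

001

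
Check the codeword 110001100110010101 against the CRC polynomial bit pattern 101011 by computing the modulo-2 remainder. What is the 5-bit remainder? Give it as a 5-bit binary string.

Modulo-2 division of 110001100110010101 by 101011:
  pos 0: 110001 XOR 101011 = 011010
  pos 1: 110101 XOR 101011 = 011110
  pos 2: 111100 XOR 101011 = 010111
  pos 3: 101110 XOR 101011 = 000101
  pos 6: 101110 XOR 101011 = 000101
  pos 9: 101010 XOR 101011 = 000001
Remainder = 01101 (nonzero — an error is detected).

01101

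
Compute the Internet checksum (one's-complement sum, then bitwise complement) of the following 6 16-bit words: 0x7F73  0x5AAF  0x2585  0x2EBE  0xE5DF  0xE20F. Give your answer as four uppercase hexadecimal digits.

09AA

One's-complement addition (fold any carry out of bit 15 back into bit 0):
  0x7F73 + 0x5AAF = 0x0DA22
  0xDA22 + 0x2585 = 0x0FFA7
  0xFFA7 + 0x2EBE = 0x12E65 → wrap carry → 0x2E66
  0x2E66 + 0xE5DF = 0x11445 → wrap carry → 0x1446
  0x1446 + 0xE20F = 0x0F655
One's-complement sum = 0xF655.
Checksum = ~0xF655 & 0xFFFF = 0x09AA.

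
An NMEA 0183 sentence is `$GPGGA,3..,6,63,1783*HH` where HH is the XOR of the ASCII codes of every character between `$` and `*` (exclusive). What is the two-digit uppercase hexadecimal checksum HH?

XOR the ASCII codes of the payload characters:
  'G' = 0x47 → acc = 0x47
  'P' = 0x50 → acc = 0x17
  'G' = 0x47 → acc = 0x50
  'G' = 0x47 → acc = 0x17
  'A' = 0x41 → acc = 0x56
  ',' = 0x2C → acc = 0x7A
  '3' = 0x33 → acc = 0x49
  '.' = 0x2E → acc = 0x67
  '.' = 0x2E → acc = 0x49
  ',' = 0x2C → acc = 0x65
  '6' = 0x36 → acc = 0x53
  ',' = 0x2C → acc = 0x7F
  '6' = 0x36 → acc = 0x49
  '3' = 0x33 → acc = 0x7A
  ',' = 0x2C → acc = 0x56
  '1' = 0x31 → acc = 0x67
  '7' = 0x37 → acc = 0x50
  '8' = 0x38 → acc = 0x68
  '3' = 0x33 → acc = 0x5B
Checksum = 0x5B.

5B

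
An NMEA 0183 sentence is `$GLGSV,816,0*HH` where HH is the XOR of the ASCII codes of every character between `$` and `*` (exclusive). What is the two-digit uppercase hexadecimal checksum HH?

XOR the ASCII codes of the payload characters:
  'G' = 0x47 → acc = 0x47
  'L' = 0x4C → acc = 0x0B
  'G' = 0x47 → acc = 0x4C
  'S' = 0x53 → acc = 0x1F
  'V' = 0x56 → acc = 0x49
  ',' = 0x2C → acc = 0x65
  '8' = 0x38 → acc = 0x5D
  '1' = 0x31 → acc = 0x6C
  '6' = 0x36 → acc = 0x5A
  ',' = 0x2C → acc = 0x76
  '0' = 0x30 → acc = 0x46
Checksum = 0x46.

46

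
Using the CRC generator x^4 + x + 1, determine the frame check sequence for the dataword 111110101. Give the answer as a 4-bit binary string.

0110

Append 4 zeros: 1111101010000. Divide by 10011 (XOR where the leading bit is 1):
  pos 0: 11111 XOR 10011 = 01100
  pos 1: 11000 XOR 10011 = 01011
  pos 2: 10111 XOR 10011 = 00100
  pos 4: 10001 XOR 10011 = 00010
  pos 7: 10000 XOR 10011 = 00011
Remainder (last 4 bits) = 0110. This is the CRC / FCS.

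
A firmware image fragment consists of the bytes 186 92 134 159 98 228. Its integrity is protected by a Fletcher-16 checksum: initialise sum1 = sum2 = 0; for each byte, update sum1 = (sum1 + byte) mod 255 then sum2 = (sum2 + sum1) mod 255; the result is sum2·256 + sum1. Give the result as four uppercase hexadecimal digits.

D084

Running sums (mod 255):
  after byte 0 (186): sum1=186, sum2=186
  after byte 1 (92): sum1=23, sum2=209
  after byte 2 (134): sum1=157, sum2=111
  after byte 3 (159): sum1=61, sum2=172
  after byte 4 (98): sum1=159, sum2=76
  after byte 5 (228): sum1=132, sum2=208
Checksum = sum2·256 + sum1 = 208·256 + 132 = 53380 = 0xD084.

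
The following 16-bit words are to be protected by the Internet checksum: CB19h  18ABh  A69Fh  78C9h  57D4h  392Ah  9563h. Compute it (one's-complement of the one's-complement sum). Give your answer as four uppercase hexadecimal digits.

D66F

One's-complement addition (fold any carry out of bit 15 back into bit 0):
  0xCB19 + 0x18AB = 0x0E3C4
  0xE3C4 + 0xA69F = 0x18A63 → wrap carry → 0x8A64
  0x8A64 + 0x78C9 = 0x1032D → wrap carry → 0x032E
  0x032E + 0x57D4 = 0x05B02
  0x5B02 + 0x392A = 0x0942C
  0x942C + 0x9563 = 0x1298F → wrap carry → 0x2990
One's-complement sum = 0x2990.
Checksum = ~0x2990 & 0xFFFF = 0xD66F.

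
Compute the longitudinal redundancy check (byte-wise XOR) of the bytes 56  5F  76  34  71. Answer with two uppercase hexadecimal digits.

XOR the bytes together:
  start with 0x56
  0x56 ⊕ 0x5F = 0x09
  0x09 ⊕ 0x76 = 0x7F
  0x7F ⊕ 0x34 = 0x4B
  0x4B ⊕ 0x71 = 0x3A

3A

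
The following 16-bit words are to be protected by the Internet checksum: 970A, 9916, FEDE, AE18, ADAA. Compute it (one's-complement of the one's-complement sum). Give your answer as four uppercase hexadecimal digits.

One's-complement addition (fold any carry out of bit 15 back into bit 0):
  0x970A + 0x9916 = 0x13020 → wrap carry → 0x3021
  0x3021 + 0xFEDE = 0x12EFF → wrap carry → 0x2F00
  0x2F00 + 0xAE18 = 0x0DD18
  0xDD18 + 0xADAA = 0x18AC2 → wrap carry → 0x8AC3
One's-complement sum = 0x8AC3.
Checksum = ~0x8AC3 & 0xFFFF = 0x753C.

753C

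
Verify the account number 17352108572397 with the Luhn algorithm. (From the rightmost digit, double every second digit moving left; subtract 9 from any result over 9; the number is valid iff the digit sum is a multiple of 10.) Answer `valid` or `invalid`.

From the right, keep odd positions and double even positions (subtract 9 from any doubled value over 9):
  doubled (positions 2,4,...): 9 4 1 0 4 6 2 → sum 26
  kept (positions 1,3,...): 7 3 7 8 1 5 7 → sum 38
Total = 64.
64 mod 10 = 4, so the number is invalid.

invalid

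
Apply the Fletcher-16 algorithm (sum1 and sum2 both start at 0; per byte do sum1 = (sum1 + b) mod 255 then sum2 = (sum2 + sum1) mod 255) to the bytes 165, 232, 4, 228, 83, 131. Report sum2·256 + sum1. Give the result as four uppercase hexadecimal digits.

Running sums (mod 255):
  after byte 0 (165): sum1=165, sum2=165
  after byte 1 (232): sum1=142, sum2=52
  after byte 2 (4): sum1=146, sum2=198
  after byte 3 (228): sum1=119, sum2=62
  after byte 4 (83): sum1=202, sum2=9
  after byte 5 (131): sum1=78, sum2=87
Checksum = sum2·256 + sum1 = 87·256 + 78 = 22350 = 0x574E.

574E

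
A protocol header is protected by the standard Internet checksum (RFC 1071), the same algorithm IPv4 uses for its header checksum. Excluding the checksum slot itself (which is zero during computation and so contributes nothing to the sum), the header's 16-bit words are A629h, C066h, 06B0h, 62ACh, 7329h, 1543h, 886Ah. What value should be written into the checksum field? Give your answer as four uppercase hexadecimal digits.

1F3C

One's-complement addition (fold any carry out of bit 15 back into bit 0):
  0xA629 + 0xC066 = 0x1668F → wrap carry → 0x6690
  0x6690 + 0x06B0 = 0x06D40
  0x6D40 + 0x62AC = 0x0CFEC
  0xCFEC + 0x7329 = 0x14315 → wrap carry → 0x4316
  0x4316 + 0x1543 = 0x05859
  0x5859 + 0x886A = 0x0E0C3
One's-complement sum = 0xE0C3.
Checksum = ~0xE0C3 & 0xFFFF = 0x1F3C.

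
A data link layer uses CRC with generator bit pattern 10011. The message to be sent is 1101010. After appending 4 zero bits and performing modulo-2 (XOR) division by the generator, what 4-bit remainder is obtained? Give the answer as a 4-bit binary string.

Append 4 zeros: 11010100000. Divide by 10011 (XOR where the leading bit is 1):
  pos 0: 11010 XOR 10011 = 01001
  pos 1: 10011 XOR 10011 = 00000
Remainder (last 4 bits) = 0000. This is the CRC / FCS.

0000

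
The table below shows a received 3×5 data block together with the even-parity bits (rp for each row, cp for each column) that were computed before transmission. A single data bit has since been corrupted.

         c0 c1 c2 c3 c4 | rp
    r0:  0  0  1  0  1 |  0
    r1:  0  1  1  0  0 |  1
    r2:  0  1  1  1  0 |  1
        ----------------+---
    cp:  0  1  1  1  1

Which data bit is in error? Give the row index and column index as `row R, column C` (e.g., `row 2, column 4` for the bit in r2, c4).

Recompute each row's even parity and compare to rp:
  r0: data parity 0, sent rp 0 → ok
  r1: data parity 0, sent rp 1 → mismatch
  r2: data parity 1, sent rp 1 → ok
Recompute each column's even parity and compare to cp:
  c0: data parity 0, sent cp 0 → ok
  c1: data parity 0, sent cp 1 → mismatch
  c2: data parity 1, sent cp 1 → ok
  c3: data parity 1, sent cp 1 → ok
  c4: data parity 1, sent cp 1 → ok
Exactly one row (r1) and one column (c1) fail → the flipped bit is at their intersection.

row 1, column 1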